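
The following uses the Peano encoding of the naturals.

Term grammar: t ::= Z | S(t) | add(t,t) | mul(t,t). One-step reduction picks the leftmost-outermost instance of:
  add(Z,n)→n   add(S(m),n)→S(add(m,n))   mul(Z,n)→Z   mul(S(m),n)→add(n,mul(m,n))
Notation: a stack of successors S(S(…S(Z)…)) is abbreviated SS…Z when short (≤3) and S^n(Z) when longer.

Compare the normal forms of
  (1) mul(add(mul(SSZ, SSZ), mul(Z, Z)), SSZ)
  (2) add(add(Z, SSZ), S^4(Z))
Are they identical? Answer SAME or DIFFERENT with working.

Term A:
  start: mul(add(mul(SSZ, SSZ), mul(Z, Z)), SSZ)
  [1] mul(add(add(SSZ, mul(SZ, SSZ)), mul(Z, Z)), SSZ)
  [2] mul(add(S(add(SZ, mul(SZ, SSZ))), mul(Z, Z)), SSZ)
  [3] mul(S(add(add(SZ, mul(SZ, SSZ)), mul(Z, Z))), SSZ)
  [4] add(SSZ, mul(add(add(SZ, mul(SZ, SSZ)), mul(Z, Z)), SSZ))
  [5] S(add(SZ, mul(add(add(SZ, mul(SZ, SSZ)), mul(Z, Z)), SSZ)))
  [6] S(S(add(Z, mul(add(add(SZ, mul(SZ, SSZ)), mul(Z, Z)), SSZ))))
  [7] S(S(mul(add(add(SZ, mul(SZ, SSZ)), mul(Z, Z)), SSZ)))
  [8] S(S(mul(add(S(add(Z, mul(SZ, SSZ))), mul(Z, Z)), SSZ)))
  [9] S(S(mul(S(add(add(Z, mul(SZ, SSZ)), mul(Z, Z))), SSZ)))
  [10] S(S(add(SSZ, mul(add(add(Z, mul(SZ, SSZ)), mul(Z, Z)), SSZ))))
  [11] S(S(S(add(SZ, mul(add(add(Z, mul(SZ, SSZ)), mul(Z, Z)), SSZ)))))
  [12] S(S(S(S(add(Z, mul(add(add(Z, mul(SZ, SSZ)), mul(Z, Z)), SSZ))))))
  [13] S(S(S(S(mul(add(add(Z, mul(SZ, SSZ)), mul(Z, Z)), SSZ)))))
  [14] S(S(S(S(mul(add(mul(SZ, SSZ), mul(Z, Z)), SSZ)))))
  [15] S(S(S(S(mul(add(add(SSZ, mul(Z, SSZ)), mul(Z, Z)), SSZ)))))
  [16] S(S(S(S(mul(add(S(add(SZ, mul(Z, SSZ))), mul(Z, Z)), SSZ)))))
  [17] S(S(S(S(mul(S(add(add(SZ, mul(Z, SSZ)), mul(Z, Z))), SSZ)))))
  [18] S(S(S(S(add(SSZ, mul(add(add(SZ, mul(Z, SSZ)), mul(Z, Z)), SSZ))))))
  [19] S(S(S(S(S(add(SZ, mul(add(add(SZ, mul(Z, SSZ)), mul(Z, Z)), SSZ)))))))
  [20] S(S(S(S(S(S(add(Z, mul(add(add(SZ, mul(Z, SSZ)), mul(Z, Z)), SSZ))))))))
  [21] S(S(S(S(S(S(mul(add(add(SZ, mul(Z, SSZ)), mul(Z, Z)), SSZ)))))))
  [22] S(S(S(S(S(S(mul(add(S(add(Z, mul(Z, SSZ))), mul(Z, Z)), SSZ)))))))
  [23] S(S(S(S(S(S(mul(S(add(add(Z, mul(Z, SSZ)), mul(Z, Z))), SSZ)))))))
  [24] S(S(S(S(S(S(add(SSZ, mul(add(add(Z, mul(Z, SSZ)), mul(Z, Z)), SSZ))))))))
  [25] S(S(S(S(S(S(S(add(SZ, mul(add(add(Z, mul(Z, SSZ)), mul(Z, Z)), SSZ)))))))))
  [26] S(S(S(S(S(S(S(S(add(Z, mul(add(add(Z, mul(Z, SSZ)), mul(Z, Z)), SSZ))))))))))
  [27] S(S(S(S(S(S(S(S(mul(add(add(Z, mul(Z, SSZ)), mul(Z, Z)), SSZ)))))))))
  [28] S(S(S(S(S(S(S(S(mul(add(mul(Z, SSZ), mul(Z, Z)), SSZ)))))))))
  [29] S(S(S(S(S(S(S(S(mul(add(Z, mul(Z, Z)), SSZ)))))))))
  [30] S(S(S(S(S(S(S(S(mul(mul(Z, Z), SSZ)))))))))
  [31] S(S(S(S(S(S(S(S(mul(Z, SSZ)))))))))
  [32] S^8(Z)

Term B:
  start: add(add(Z, SSZ), S^4(Z))
  [1] add(SSZ, S^4(Z))
  [2] S(add(SZ, S^4(Z)))
  [3] S(S(add(Z, S^4(Z))))
  [4] S^6(Z)

Answer: DIFFERENT — A ⇓ S^8(Z), B ⇓ S^6(Z)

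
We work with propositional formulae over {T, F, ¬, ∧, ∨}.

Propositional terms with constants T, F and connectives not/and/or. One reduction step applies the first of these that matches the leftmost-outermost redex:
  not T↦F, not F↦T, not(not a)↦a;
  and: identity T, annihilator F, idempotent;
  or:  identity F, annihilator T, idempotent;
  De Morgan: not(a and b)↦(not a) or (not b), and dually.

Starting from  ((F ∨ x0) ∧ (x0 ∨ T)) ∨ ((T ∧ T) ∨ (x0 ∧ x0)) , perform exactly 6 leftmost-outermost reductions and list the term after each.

Answer: after 6 steps: T

Reduction:
  start: ((F ∨ x0) ∧ (x0 ∨ T)) ∨ ((T ∧ T) ∨ (x0 ∧ x0))
  step 1: (x0 ∧ (x0 ∨ T)) ∨ ((T ∧ T) ∨ (x0 ∧ x0))
  step 2: (x0 ∧ T) ∨ ((T ∧ T) ∨ (x0 ∧ x0))
  step 3: x0 ∨ ((T ∧ T) ∨ (x0 ∧ x0))
  step 4: x0 ∨ (T ∨ (x0 ∧ x0))
  step 5: x0 ∨ T
  step 6: T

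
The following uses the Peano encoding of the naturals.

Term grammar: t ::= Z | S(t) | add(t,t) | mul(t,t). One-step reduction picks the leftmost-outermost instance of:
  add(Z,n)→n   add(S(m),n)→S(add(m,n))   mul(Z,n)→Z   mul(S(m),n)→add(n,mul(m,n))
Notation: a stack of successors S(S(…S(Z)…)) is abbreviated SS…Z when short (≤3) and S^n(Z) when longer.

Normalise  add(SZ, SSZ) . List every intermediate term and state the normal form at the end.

  start: add(SZ, SSZ)
  [1] S(add(Z, SSZ))
  [2] SSSZ

Answer: normal form = SSSZ  (in 2 steps)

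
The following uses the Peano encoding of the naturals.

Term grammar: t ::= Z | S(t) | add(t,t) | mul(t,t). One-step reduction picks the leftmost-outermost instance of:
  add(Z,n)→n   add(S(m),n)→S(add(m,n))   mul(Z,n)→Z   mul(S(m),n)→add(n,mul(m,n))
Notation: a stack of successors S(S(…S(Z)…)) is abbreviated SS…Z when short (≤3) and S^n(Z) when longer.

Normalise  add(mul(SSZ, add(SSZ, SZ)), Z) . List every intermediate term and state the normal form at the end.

Answer: normal form = S^6(Z)  (in 24 steps)

Derivation:
  start: add(mul(SSZ, add(SSZ, SZ)), Z)
  →1  add(add(add(SSZ, SZ), mul(SZ, add(SSZ, SZ))), Z)
  →2  add(add(S(add(SZ, SZ)), mul(SZ, add(SSZ, SZ))), Z)
  →3  add(S(add(add(SZ, SZ), mul(SZ, add(SSZ, SZ)))), Z)
  →4  S(add(add(add(SZ, SZ), mul(SZ, add(SSZ, SZ))), Z))
  →5  S(add(add(S(add(Z, SZ)), mul(SZ, add(SSZ, SZ))), Z))
  →6  S(add(S(add(add(Z, SZ), mul(SZ, add(SSZ, SZ)))), Z))
  →7  S(S(add(add(add(Z, SZ), mul(SZ, add(SSZ, SZ))), Z)))
  →8  S(S(add(add(SZ, mul(SZ, add(SSZ, SZ))), Z)))
  →9  S(S(add(S(add(Z, mul(SZ, add(SSZ, SZ)))), Z)))
  →10  S(S(S(add(add(Z, mul(SZ, add(SSZ, SZ))), Z))))
  →11  S(S(S(add(mul(SZ, add(SSZ, SZ)), Z))))
  →12  S(S(S(add(add(add(SSZ, SZ), mul(Z, add(SSZ, SZ))), Z))))
  →13  S(S(S(add(add(S(add(SZ, SZ)), mul(Z, add(SSZ, SZ))), Z))))
  →14  S(S(S(add(S(add(add(SZ, SZ), mul(Z, add(SSZ, SZ)))), Z))))
  →15  S(S(S(S(add(add(add(SZ, SZ), mul(Z, add(SSZ, SZ))), Z)))))
  →16  S(S(S(S(add(add(S(add(Z, SZ)), mul(Z, add(SSZ, SZ))), Z)))))
  →17  S(S(S(S(add(S(add(add(Z, SZ), mul(Z, add(SSZ, SZ)))), Z)))))
  →18  S(S(S(S(S(add(add(add(Z, SZ), mul(Z, add(SSZ, SZ))), Z))))))
  →19  S(S(S(S(S(add(add(SZ, mul(Z, add(SSZ, SZ))), Z))))))
  →20  S(S(S(S(S(add(S(add(Z, mul(Z, add(SSZ, SZ)))), Z))))))
  →21  S(S(S(S(S(S(add(add(Z, mul(Z, add(SSZ, SZ))), Z)))))))
  →22  S(S(S(S(S(S(add(mul(Z, add(SSZ, SZ)), Z)))))))
  →23  S(S(S(S(S(S(add(Z, Z)))))))
  →24  S^6(Z)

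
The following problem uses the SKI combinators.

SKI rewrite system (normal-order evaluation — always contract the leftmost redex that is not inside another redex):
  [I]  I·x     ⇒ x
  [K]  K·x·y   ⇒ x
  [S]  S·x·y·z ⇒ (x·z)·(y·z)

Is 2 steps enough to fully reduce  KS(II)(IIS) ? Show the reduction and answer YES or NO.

  start: KS(II)(IIS)
  →1  S(IIS)
  →2  S(IS)

Answer: NO — after 2 steps the term is S(IS), not yet normal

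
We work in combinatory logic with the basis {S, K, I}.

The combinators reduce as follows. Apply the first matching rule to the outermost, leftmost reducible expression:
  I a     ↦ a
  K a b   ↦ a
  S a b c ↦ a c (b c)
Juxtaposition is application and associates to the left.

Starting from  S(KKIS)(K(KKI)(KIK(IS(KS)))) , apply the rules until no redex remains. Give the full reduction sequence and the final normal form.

  start: S(KKIS)(K(KKI)(KIK(IS(KS))))
  [1] S(KS)(K(KKI)(KIK(IS(KS))))
  [2] S(KS)(KKI)
  [3] S(KS)K

Answer: normal form = S(KS)K  (in 3 steps)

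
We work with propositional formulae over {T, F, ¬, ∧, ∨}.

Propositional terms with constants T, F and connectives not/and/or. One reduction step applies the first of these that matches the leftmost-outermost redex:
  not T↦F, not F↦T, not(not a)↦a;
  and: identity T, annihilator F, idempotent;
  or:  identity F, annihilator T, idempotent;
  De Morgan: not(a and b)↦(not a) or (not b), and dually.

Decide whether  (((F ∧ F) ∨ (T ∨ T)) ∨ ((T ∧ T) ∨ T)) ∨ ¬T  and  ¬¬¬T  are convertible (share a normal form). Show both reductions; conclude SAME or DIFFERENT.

Term A:
  start: (((F ∧ F) ∨ (T ∨ T)) ∨ ((T ∧ T) ∨ T)) ∨ ¬T
  [1] ((F ∨ (T ∨ T)) ∨ ((T ∧ T) ∨ T)) ∨ ¬T
  [2] ((T ∨ T) ∨ ((T ∧ T) ∨ T)) ∨ ¬T
  [3] (T ∨ ((T ∧ T) ∨ T)) ∨ ¬T
  [4] T ∨ ¬T
  [5] T

Term B:
  start: ¬¬¬T
  [1] ¬T
  [2] F

Answer: DIFFERENT — A ⇓ T, B ⇓ F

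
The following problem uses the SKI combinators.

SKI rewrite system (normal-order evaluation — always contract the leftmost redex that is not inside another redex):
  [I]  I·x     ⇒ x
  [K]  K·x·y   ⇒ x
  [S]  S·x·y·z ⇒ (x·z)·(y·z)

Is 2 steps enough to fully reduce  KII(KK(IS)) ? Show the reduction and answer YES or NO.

Answer: NO — after 2 steps the term is KK(IS), not yet normal

Derivation:
  start: KII(KK(IS))
  [1] I(KK(IS))
  [2] KK(IS)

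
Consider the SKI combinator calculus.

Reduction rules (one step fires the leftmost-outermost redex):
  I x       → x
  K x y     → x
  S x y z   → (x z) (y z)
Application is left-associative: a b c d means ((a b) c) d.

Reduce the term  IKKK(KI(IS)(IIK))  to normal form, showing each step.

  start: IKKK(KI(IS)(IIK))
  [1] KKK(KI(IS)(IIK))
  [2] K(KI(IS)(IIK))
  [3] K(I(IIK))
  [4] K(IIK)
  [5] K(IK)
  [6] KK

Answer: normal form = KK  (in 6 steps)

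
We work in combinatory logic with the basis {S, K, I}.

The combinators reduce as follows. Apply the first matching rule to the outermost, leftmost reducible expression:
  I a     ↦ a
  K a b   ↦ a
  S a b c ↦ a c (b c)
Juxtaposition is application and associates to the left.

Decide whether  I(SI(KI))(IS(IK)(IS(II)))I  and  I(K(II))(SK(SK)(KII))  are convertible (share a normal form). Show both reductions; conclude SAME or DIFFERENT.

Answer: SAME — A ⇓ I, B ⇓ I

Derivation:
Term A:
  start: I(SI(KI))(IS(IK)(IS(II)))I
  →1  SI(KI)(IS(IK)(IS(II)))I
  →2  I(IS(IK)(IS(II)))(KI(IS(IK)(IS(II))))I
  →3  IS(IK)(IS(II))(KI(IS(IK)(IS(II))))I
  →4  S(IK)(IS(II))(KI(IS(IK)(IS(II))))I
  →5  IK(KI(IS(IK)(IS(II))))(IS(II)(KI(IS(IK)(IS(II)))))I
  →6  K(KI(IS(IK)(IS(II))))(IS(II)(KI(IS(IK)(IS(II)))))I
  →7  KI(IS(IK)(IS(II)))I
  →8  II
  →9  I

Term B:
  start: I(K(II))(SK(SK)(KII))
  →1  K(II)(SK(SK)(KII))
  →2  II
  →3  I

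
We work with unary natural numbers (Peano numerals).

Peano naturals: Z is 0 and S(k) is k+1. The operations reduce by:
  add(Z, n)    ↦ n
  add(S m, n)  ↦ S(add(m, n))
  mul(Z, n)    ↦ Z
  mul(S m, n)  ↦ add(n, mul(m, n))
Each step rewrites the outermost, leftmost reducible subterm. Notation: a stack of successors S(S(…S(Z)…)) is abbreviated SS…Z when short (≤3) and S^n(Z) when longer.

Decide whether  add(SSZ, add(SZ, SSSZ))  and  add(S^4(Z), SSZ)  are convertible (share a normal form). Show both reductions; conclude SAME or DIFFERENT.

Term A:
  start: add(SSZ, add(SZ, SSSZ))
  →1  S(add(SZ, add(SZ, SSSZ)))
  →2  S(S(add(Z, add(SZ, SSSZ))))
  →3  S(S(add(SZ, SSSZ)))
  →4  S(S(S(add(Z, SSSZ))))
  →5  S^6(Z)

Term B:
  start: add(S^4(Z), SSZ)
  →1  S(add(SSSZ, SSZ))
  →2  S(S(add(SSZ, SSZ)))
  →3  S(S(S(add(SZ, SSZ))))
  →4  S(S(S(S(add(Z, SSZ)))))
  →5  S^6(Z)

Answer: SAME — A ⇓ S^6(Z), B ⇓ S^6(Z)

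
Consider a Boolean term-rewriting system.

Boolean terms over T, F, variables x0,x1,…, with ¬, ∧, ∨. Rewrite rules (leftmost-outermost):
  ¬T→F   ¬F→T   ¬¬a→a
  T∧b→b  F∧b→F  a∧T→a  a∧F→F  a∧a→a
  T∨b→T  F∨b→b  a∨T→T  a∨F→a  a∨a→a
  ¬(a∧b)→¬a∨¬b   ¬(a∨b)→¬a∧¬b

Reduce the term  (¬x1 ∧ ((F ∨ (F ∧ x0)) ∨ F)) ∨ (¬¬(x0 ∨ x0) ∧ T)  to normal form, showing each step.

  start: (¬x1 ∧ ((F ∨ (F ∧ x0)) ∨ F)) ∨ (¬¬(x0 ∨ x0) ∧ T)
  →1  (¬x1 ∧ (F ∨ (F ∧ x0))) ∨ (¬¬(x0 ∨ x0) ∧ T)
  →2  (¬x1 ∧ (F ∧ x0)) ∨ (¬¬(x0 ∨ x0) ∧ T)
  →3  (¬x1 ∧ F) ∨ (¬¬(x0 ∨ x0) ∧ T)
  →4  F ∨ (¬¬(x0 ∨ x0) ∧ T)
  →5  ¬¬(x0 ∨ x0) ∧ T
  →6  ¬¬(x0 ∨ x0)
  →7  x0 ∨ x0
  →8  x0

Answer: normal form = x0  (in 8 steps)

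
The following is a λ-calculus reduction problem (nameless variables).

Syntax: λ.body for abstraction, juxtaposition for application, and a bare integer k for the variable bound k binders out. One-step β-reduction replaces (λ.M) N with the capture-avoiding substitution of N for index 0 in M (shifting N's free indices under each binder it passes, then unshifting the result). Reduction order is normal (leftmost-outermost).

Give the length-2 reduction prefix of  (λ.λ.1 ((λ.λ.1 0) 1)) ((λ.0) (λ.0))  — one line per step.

Answer: after 2 steps: λ.(λ.0) ((λ.λ.1 0) ((λ.0) (λ.0)))

Working:
  start: (λ.λ.1 ((λ.λ.1 0) 1)) ((λ.0) (λ.0))
  step 1: λ.(λ.0) (λ.0) ((λ.λ.1 0) ((λ.0) (λ.0)))
  step 2: λ.(λ.0) ((λ.λ.1 0) ((λ.0) (λ.0)))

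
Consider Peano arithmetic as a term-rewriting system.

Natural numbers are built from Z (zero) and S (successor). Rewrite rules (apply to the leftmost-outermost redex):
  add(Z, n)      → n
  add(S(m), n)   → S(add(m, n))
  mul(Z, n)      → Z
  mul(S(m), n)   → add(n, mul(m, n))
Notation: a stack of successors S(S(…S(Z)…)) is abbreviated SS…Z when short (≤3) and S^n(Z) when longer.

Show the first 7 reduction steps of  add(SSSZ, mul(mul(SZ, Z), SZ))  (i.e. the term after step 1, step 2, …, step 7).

Answer: after 7 steps: S(S(S(mul(Z, SZ))))

Reduction:
  start: add(SSSZ, mul(mul(SZ, Z), SZ))
  step 1: S(add(SSZ, mul(mul(SZ, Z), SZ)))
  step 2: S(S(add(SZ, mul(mul(SZ, Z), SZ))))
  step 3: S(S(S(add(Z, mul(mul(SZ, Z), SZ)))))
  step 4: S(S(S(mul(mul(SZ, Z), SZ))))
  step 5: S(S(S(mul(add(Z, mul(Z, Z)), SZ))))
  step 6: S(S(S(mul(mul(Z, Z), SZ))))
  step 7: S(S(S(mul(Z, SZ))))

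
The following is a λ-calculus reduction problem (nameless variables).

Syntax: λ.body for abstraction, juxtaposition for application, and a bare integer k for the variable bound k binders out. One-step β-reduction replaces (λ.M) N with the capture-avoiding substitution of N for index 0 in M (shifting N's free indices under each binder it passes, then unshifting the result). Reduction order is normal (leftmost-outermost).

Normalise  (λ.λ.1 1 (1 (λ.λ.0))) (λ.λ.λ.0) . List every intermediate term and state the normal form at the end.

  start: (λ.λ.1 1 (1 (λ.λ.0))) (λ.λ.λ.0)
  →1  λ.(λ.λ.λ.0) (λ.λ.λ.0) ((λ.λ.λ.0) (λ.λ.0))
  →2  λ.(λ.λ.0) ((λ.λ.λ.0) (λ.λ.0))
  →3  λ.λ.0

Answer: normal form = λ.λ.0  (in 3 steps)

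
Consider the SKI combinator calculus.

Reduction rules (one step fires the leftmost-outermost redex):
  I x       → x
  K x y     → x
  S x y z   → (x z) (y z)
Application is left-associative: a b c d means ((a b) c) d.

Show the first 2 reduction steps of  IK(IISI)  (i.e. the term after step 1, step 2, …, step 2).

Answer: after 2 steps: K(ISI)

Derivation:
  start: IK(IISI)
  →1  K(IISI)
  →2  K(ISI)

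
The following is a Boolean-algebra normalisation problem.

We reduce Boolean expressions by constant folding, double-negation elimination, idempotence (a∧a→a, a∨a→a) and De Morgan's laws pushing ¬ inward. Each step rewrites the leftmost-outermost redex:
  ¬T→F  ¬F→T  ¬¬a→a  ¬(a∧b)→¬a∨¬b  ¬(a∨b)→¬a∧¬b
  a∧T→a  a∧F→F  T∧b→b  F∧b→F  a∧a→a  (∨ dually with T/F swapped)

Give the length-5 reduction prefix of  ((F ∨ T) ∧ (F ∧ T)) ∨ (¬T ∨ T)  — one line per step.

Answer: after 5 steps: T

Working:
  start: ((F ∨ T) ∧ (F ∧ T)) ∨ (¬T ∨ T)
  step 1: (T ∧ (F ∧ T)) ∨ (¬T ∨ T)
  step 2: (F ∧ T) ∨ (¬T ∨ T)
  step 3: F ∨ (¬T ∨ T)
  step 4: ¬T ∨ T
  step 5: T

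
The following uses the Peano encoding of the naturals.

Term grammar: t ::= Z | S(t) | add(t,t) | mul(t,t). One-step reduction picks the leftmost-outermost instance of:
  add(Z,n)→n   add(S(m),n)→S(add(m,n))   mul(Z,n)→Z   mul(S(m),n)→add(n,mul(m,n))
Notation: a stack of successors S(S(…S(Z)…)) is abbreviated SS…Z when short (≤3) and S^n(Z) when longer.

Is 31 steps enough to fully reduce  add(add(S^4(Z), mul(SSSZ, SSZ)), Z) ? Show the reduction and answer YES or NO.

  start: add(add(S^4(Z), mul(SSSZ, SSZ)), Z)
  [1] add(S(add(SSSZ, mul(SSSZ, SSZ))), Z)
  [2] S(add(add(SSSZ, mul(SSSZ, SSZ)), Z))
  [3] S(add(S(add(SSZ, mul(SSSZ, SSZ))), Z))
  [4] S(S(add(add(SSZ, mul(SSSZ, SSZ)), Z)))
  [5] S(S(add(S(add(SZ, mul(SSSZ, SSZ))), Z)))
  [6] S(S(S(add(add(SZ, mul(SSSZ, SSZ)), Z))))
  [7] S(S(S(add(S(add(Z, mul(SSSZ, SSZ))), Z))))
  [8] S(S(S(S(add(add(Z, mul(SSSZ, SSZ)), Z)))))
  [9] S(S(S(S(add(mul(SSSZ, SSZ), Z)))))
  [10] S(S(S(S(add(add(SSZ, mul(SSZ, SSZ)), Z)))))
  [11] S(S(S(S(add(S(add(SZ, mul(SSZ, SSZ))), Z)))))
  [12] S(S(S(S(S(add(add(SZ, mul(SSZ, SSZ)), Z))))))
  [13] S(S(S(S(S(add(S(add(Z, mul(SSZ, SSZ))), Z))))))
  [14] S(S(S(S(S(S(add(add(Z, mul(SSZ, SSZ)), Z)))))))
  [15] S(S(S(S(S(S(add(mul(SSZ, SSZ), Z)))))))
  [16] S(S(S(S(S(S(add(add(SSZ, mul(SZ, SSZ)), Z)))))))
  [17] S(S(S(S(S(S(add(S(add(SZ, mul(SZ, SSZ))), Z)))))))
  [18] S(S(S(S(S(S(S(add(add(SZ, mul(SZ, SSZ)), Z))))))))
  [19] S(S(S(S(S(S(S(add(S(add(Z, mul(SZ, SSZ))), Z))))))))
  [20] S(S(S(S(S(S(S(S(add(add(Z, mul(SZ, SSZ)), Z)))))))))
  [21] S(S(S(S(S(S(S(S(add(mul(SZ, SSZ), Z)))))))))
  [22] S(S(S(S(S(S(S(S(add(add(SSZ, mul(Z, SSZ)), Z)))))))))
  [23] S(S(S(S(S(S(S(S(add(S(add(SZ, mul(Z, SSZ))), Z)))))))))
  [24] S(S(S(S(S(S(S(S(S(add(add(SZ, mul(Z, SSZ)), Z))))))))))
  [25] S(S(S(S(S(S(S(S(S(add(S(add(Z, mul(Z, SSZ))), Z))))))))))
  [26] S(S(S(S(S(S(S(S(S(S(add(add(Z, mul(Z, SSZ)), Z)))))))))))
  [27] S(S(S(S(S(S(S(S(S(S(add(mul(Z, SSZ), Z)))))))))))
  [28] S(S(S(S(S(S(S(S(S(S(add(Z, Z)))))))))))
  [29] S^10(Z)

Answer: YES — reaches normal form S^10(Z) in 29 ≤ 31 steps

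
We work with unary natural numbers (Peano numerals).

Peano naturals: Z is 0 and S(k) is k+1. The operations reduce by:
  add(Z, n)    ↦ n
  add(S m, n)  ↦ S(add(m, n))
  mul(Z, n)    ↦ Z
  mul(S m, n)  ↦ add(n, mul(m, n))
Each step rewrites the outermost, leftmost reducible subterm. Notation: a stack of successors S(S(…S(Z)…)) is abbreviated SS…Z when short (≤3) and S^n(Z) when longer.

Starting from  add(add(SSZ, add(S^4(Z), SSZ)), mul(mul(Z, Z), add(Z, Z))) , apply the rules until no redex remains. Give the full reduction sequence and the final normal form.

Answer: normal form = S^8(Z)  (in 19 steps)

Reduction:
  start: add(add(SSZ, add(S^4(Z), SSZ)), mul(mul(Z, Z), add(Z, Z)))
  step 1: add(S(add(SZ, add(S^4(Z), SSZ))), mul(mul(Z, Z), add(Z, Z)))
  step 2: S(add(add(SZ, add(S^4(Z), SSZ)), mul(mul(Z, Z), add(Z, Z))))
  step 3: S(add(S(add(Z, add(S^4(Z), SSZ))), mul(mul(Z, Z), add(Z, Z))))
  step 4: S(S(add(add(Z, add(S^4(Z), SSZ)), mul(mul(Z, Z), add(Z, Z)))))
  step 5: S(S(add(add(S^4(Z), SSZ), mul(mul(Z, Z), add(Z, Z)))))
  step 6: S(S(add(S(add(SSSZ, SSZ)), mul(mul(Z, Z), add(Z, Z)))))
  step 7: S(S(S(add(add(SSSZ, SSZ), mul(mul(Z, Z), add(Z, Z))))))
  step 8: S(S(S(add(S(add(SSZ, SSZ)), mul(mul(Z, Z), add(Z, Z))))))
  step 9: S(S(S(S(add(add(SSZ, SSZ), mul(mul(Z, Z), add(Z, Z)))))))
  step 10: S(S(S(S(add(S(add(SZ, SSZ)), mul(mul(Z, Z), add(Z, Z)))))))
  step 11: S(S(S(S(S(add(add(SZ, SSZ), mul(mul(Z, Z), add(Z, Z))))))))
  step 12: S(S(S(S(S(add(S(add(Z, SSZ)), mul(mul(Z, Z), add(Z, Z))))))))
  step 13: S(S(S(S(S(S(add(add(Z, SSZ), mul(mul(Z, Z), add(Z, Z)))))))))
  step 14: S(S(S(S(S(S(add(SSZ, mul(mul(Z, Z), add(Z, Z)))))))))
  step 15: S(S(S(S(S(S(S(add(SZ, mul(mul(Z, Z), add(Z, Z))))))))))
  step 16: S(S(S(S(S(S(S(S(add(Z, mul(mul(Z, Z), add(Z, Z)))))))))))
  step 17: S(S(S(S(S(S(S(S(mul(mul(Z, Z), add(Z, Z))))))))))
  step 18: S(S(S(S(S(S(S(S(mul(Z, add(Z, Z))))))))))
  step 19: S^8(Z)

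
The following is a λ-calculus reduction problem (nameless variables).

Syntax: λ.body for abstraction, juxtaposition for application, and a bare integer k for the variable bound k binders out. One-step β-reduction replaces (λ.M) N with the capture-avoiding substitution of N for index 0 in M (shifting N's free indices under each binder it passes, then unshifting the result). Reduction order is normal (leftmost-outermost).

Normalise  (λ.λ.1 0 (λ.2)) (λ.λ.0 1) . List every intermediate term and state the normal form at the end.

Answer: normal form = λ.λ.λ.0 1  (in 4 steps)

Working:
  start: (λ.λ.1 0 (λ.2)) (λ.λ.0 1)
  →1  λ.(λ.λ.0 1) 0 (λ.λ.λ.0 1)
  →2  λ.(λ.0 1) (λ.λ.λ.0 1)
  →3  λ.(λ.λ.λ.0 1) 0
  →4  λ.λ.λ.0 1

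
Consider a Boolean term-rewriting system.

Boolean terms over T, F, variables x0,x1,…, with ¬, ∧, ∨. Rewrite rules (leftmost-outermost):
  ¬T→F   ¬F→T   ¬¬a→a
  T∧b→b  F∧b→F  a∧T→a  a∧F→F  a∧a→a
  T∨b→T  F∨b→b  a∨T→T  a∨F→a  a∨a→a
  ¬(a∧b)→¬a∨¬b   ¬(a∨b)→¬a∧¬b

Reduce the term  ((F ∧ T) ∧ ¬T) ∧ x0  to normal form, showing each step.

  start: ((F ∧ T) ∧ ¬T) ∧ x0
  step 1: (F ∧ ¬T) ∧ x0
  step 2: F ∧ x0
  step 3: F

Answer: normal form = F  (in 3 steps)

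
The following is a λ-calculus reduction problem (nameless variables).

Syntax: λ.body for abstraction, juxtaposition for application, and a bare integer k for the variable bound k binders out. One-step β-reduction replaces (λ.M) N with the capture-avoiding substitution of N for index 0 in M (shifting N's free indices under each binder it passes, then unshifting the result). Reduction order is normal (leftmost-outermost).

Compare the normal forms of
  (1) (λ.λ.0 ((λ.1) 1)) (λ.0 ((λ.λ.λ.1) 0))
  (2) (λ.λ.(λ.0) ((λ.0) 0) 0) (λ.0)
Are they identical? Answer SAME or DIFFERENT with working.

Term A:
  start: (λ.λ.0 ((λ.1) 1)) (λ.0 ((λ.λ.λ.1) 0))
  →1  λ.0 ((λ.1) (λ.0 ((λ.λ.λ.1) 0)))
  →2  λ.0 0

Term B:
  start: (λ.λ.(λ.0) ((λ.0) 0) 0) (λ.0)
  →1  λ.(λ.0) ((λ.0) 0) 0
  →2  λ.(λ.0) 0 0
  →3  λ.0 0

Answer: SAME — A ⇓ λ.0 0, B ⇓ λ.0 0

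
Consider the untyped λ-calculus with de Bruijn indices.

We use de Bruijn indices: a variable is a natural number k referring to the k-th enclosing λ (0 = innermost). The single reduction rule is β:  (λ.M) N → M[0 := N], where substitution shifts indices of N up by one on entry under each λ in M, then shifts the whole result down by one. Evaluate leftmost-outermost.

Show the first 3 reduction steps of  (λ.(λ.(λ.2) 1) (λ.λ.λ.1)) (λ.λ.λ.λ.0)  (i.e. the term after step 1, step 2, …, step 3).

Answer: after 3 steps: λ.λ.λ.λ.0

Derivation:
  start: (λ.(λ.(λ.2) 1) (λ.λ.λ.1)) (λ.λ.λ.λ.0)
  [1] (λ.(λ.λ.λ.λ.λ.0) (λ.λ.λ.λ.0)) (λ.λ.λ.1)
  [2] (λ.λ.λ.λ.λ.0) (λ.λ.λ.λ.0)
  [3] λ.λ.λ.λ.0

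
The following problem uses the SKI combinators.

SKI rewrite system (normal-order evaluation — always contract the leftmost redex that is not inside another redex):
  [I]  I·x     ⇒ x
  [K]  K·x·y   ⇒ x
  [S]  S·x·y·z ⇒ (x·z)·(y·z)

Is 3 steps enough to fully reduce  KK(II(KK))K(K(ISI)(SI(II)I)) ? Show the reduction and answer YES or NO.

Answer: YES — reaches normal form K in 2 ≤ 3 steps

Reduction:
  start: KK(II(KK))K(K(ISI)(SI(II)I))
  [1] KK(K(ISI)(SI(II)I))
  [2] K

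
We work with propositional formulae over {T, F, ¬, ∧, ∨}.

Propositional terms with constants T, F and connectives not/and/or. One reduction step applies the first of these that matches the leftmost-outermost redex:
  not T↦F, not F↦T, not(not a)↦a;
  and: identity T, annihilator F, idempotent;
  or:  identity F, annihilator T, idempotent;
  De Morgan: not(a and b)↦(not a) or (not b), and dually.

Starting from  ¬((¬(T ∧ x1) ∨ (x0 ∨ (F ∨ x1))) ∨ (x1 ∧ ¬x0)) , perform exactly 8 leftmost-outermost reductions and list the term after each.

  start: ¬((¬(T ∧ x1) ∨ (x0 ∨ (F ∨ x1))) ∨ (x1 ∧ ¬x0))
  step 1: ¬(¬(T ∧ x1) ∨ (x0 ∨ (F ∨ x1))) ∧ ¬(x1 ∧ ¬x0)
  step 2: (¬¬(T ∧ x1) ∧ ¬(x0 ∨ (F ∨ x1))) ∧ ¬(x1 ∧ ¬x0)
  step 3: ((T ∧ x1) ∧ ¬(x0 ∨ (F ∨ x1))) ∧ ¬(x1 ∧ ¬x0)
  step 4: (x1 ∧ ¬(x0 ∨ (F ∨ x1))) ∧ ¬(x1 ∧ ¬x0)
  step 5: (x1 ∧ (¬x0 ∧ ¬(F ∨ x1))) ∧ ¬(x1 ∧ ¬x0)
  step 6: (x1 ∧ (¬x0 ∧ (¬F ∧ ¬x1))) ∧ ¬(x1 ∧ ¬x0)
  step 7: (x1 ∧ (¬x0 ∧ (T ∧ ¬x1))) ∧ ¬(x1 ∧ ¬x0)
  step 8: (x1 ∧ (¬x0 ∧ ¬x1)) ∧ ¬(x1 ∧ ¬x0)

Answer: after 8 steps: (x1 ∧ (¬x0 ∧ ¬x1)) ∧ ¬(x1 ∧ ¬x0)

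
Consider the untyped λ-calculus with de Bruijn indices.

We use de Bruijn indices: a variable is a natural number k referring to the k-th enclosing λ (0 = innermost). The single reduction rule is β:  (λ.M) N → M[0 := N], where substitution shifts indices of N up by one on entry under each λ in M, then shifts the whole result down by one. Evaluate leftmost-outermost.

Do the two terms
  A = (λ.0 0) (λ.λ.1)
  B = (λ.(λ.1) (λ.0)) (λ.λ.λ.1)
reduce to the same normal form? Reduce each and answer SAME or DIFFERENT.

Answer: SAME — A ⇓ λ.λ.λ.1, B ⇓ λ.λ.λ.1

Working:
Term A:
  start: (λ.0 0) (λ.λ.1)
  [1] (λ.λ.1) (λ.λ.1)
  [2] λ.λ.λ.1

Term B:
  start: (λ.(λ.1) (λ.0)) (λ.λ.λ.1)
  [1] (λ.λ.λ.λ.1) (λ.0)
  [2] λ.λ.λ.1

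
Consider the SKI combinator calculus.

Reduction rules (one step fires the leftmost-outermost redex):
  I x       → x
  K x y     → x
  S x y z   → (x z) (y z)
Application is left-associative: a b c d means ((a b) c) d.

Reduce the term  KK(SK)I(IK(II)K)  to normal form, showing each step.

Answer: normal form = I  (in 2 steps)

Working:
  start: KK(SK)I(IK(II)K)
  step 1: KI(IK(II)K)
  step 2: I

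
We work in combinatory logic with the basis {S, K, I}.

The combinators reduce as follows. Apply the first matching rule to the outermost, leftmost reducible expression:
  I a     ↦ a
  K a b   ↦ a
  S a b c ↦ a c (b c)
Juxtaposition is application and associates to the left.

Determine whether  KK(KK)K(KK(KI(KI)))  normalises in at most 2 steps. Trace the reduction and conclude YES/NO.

  start: KK(KK)K(KK(KI(KI)))
  step 1: KK(KK(KI(KI)))
  step 2: K

Answer: YES — reaches normal form K in 2 ≤ 2 steps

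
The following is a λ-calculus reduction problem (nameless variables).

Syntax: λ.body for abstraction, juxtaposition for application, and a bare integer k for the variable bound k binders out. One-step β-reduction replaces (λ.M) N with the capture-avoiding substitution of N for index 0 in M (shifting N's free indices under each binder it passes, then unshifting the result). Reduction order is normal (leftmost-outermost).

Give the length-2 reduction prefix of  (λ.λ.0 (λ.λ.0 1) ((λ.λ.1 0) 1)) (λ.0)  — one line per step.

Answer: after 2 steps: λ.0 (λ.λ.0 1) (λ.(λ.0) 0)

Reduction:
  start: (λ.λ.0 (λ.λ.0 1) ((λ.λ.1 0) 1)) (λ.0)
  [1] λ.0 (λ.λ.0 1) ((λ.λ.1 0) (λ.0))
  [2] λ.0 (λ.λ.0 1) (λ.(λ.0) 0)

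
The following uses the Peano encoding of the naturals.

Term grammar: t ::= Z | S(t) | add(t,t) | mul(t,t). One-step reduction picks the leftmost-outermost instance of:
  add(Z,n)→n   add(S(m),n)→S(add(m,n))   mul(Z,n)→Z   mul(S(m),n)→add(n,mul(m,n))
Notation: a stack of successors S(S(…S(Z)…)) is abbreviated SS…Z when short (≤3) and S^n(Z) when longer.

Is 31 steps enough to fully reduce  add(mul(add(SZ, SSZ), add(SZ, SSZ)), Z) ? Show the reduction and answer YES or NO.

  start: add(mul(add(SZ, SSZ), add(SZ, SSZ)), Z)
  →1  add(mul(S(add(Z, SSZ)), add(SZ, SSZ)), Z)
  →2  add(add(add(SZ, SSZ), mul(add(Z, SSZ), add(SZ, SSZ))), Z)
  →3  add(add(S(add(Z, SSZ)), mul(add(Z, SSZ), add(SZ, SSZ))), Z)
  →4  add(S(add(add(Z, SSZ), mul(add(Z, SSZ), add(SZ, SSZ)))), Z)
  →5  S(add(add(add(Z, SSZ), mul(add(Z, SSZ), add(SZ, SSZ))), Z))
  →6  S(add(add(SSZ, mul(add(Z, SSZ), add(SZ, SSZ))), Z))
  →7  S(add(S(add(SZ, mul(add(Z, SSZ), add(SZ, SSZ)))), Z))
  →8  S(S(add(add(SZ, mul(add(Z, SSZ), add(SZ, SSZ))), Z)))
  →9  S(S(add(S(add(Z, mul(add(Z, SSZ), add(SZ, SSZ)))), Z)))
  →10  S(S(S(add(add(Z, mul(add(Z, SSZ), add(SZ, SSZ))), Z))))
  →11  S(S(S(add(mul(add(Z, SSZ), add(SZ, SSZ)), Z))))
  →12  S(S(S(add(mul(SSZ, add(SZ, SSZ)), Z))))
  →13  S(S(S(add(add(add(SZ, SSZ), mul(SZ, add(SZ, SSZ))), Z))))
  →14  S(S(S(add(add(S(add(Z, SSZ)), mul(SZ, add(SZ, SSZ))), Z))))
  →15  S(S(S(add(S(add(add(Z, SSZ), mul(SZ, add(SZ, SSZ)))), Z))))
  →16  S(S(S(S(add(add(add(Z, SSZ), mul(SZ, add(SZ, SSZ))), Z)))))
  →17  S(S(S(S(add(add(SSZ, mul(SZ, add(SZ, SSZ))), Z)))))
  →18  S(S(S(S(add(S(add(SZ, mul(SZ, add(SZ, SSZ)))), Z)))))
  →19  S(S(S(S(S(add(add(SZ, mul(SZ, add(SZ, SSZ))), Z))))))
  →20  S(S(S(S(S(add(S(add(Z, mul(SZ, add(SZ, SSZ)))), Z))))))
  →21  S(S(S(S(S(S(add(add(Z, mul(SZ, add(SZ, SSZ))), Z)))))))
  →22  S(S(S(S(S(S(add(mul(SZ, add(SZ, SSZ)), Z)))))))
  →23  S(S(S(S(S(S(add(add(add(SZ, SSZ), mul(Z, add(SZ, SSZ))), Z)))))))
  →24  S(S(S(S(S(S(add(add(S(add(Z, SSZ)), mul(Z, add(SZ, SSZ))), Z)))))))
  →25  S(S(S(S(S(S(add(S(add(add(Z, SSZ), mul(Z, add(SZ, SSZ)))), Z)))))))
  →26  S(S(S(S(S(S(S(add(add(add(Z, SSZ), mul(Z, add(SZ, SSZ))), Z))))))))
  →27  S(S(S(S(S(S(S(add(add(SSZ, mul(Z, add(SZ, SSZ))), Z))))))))
  →28  S(S(S(S(S(S(S(add(S(add(SZ, mul(Z, add(SZ, SSZ)))), Z))))))))
  →29  S(S(S(S(S(S(S(S(add(add(SZ, mul(Z, add(SZ, SSZ))), Z)))))))))
  →30  S(S(S(S(S(S(S(S(add(S(add(Z, mul(Z, add(SZ, SSZ)))), Z)))))))))
  →31  S(S(S(S(S(S(S(S(S(add(add(Z, mul(Z, add(SZ, SSZ))), Z))))))))))

Answer: NO — after 31 steps the term is S(S(S(S(S(S(S(S(S(add(add(Z, mul(Z, add(SZ, SSZ))), Z)))))))))), not yet normal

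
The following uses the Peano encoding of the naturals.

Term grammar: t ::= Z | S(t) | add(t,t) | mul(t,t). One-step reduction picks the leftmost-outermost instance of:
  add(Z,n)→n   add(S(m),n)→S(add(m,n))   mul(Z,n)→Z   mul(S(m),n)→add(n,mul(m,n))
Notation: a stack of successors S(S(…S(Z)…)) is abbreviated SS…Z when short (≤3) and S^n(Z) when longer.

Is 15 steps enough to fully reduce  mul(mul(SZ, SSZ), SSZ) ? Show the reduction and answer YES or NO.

  start: mul(mul(SZ, SSZ), SSZ)
  [1] mul(add(SSZ, mul(Z, SSZ)), SSZ)
  [2] mul(S(add(SZ, mul(Z, SSZ))), SSZ)
  [3] add(SSZ, mul(add(SZ, mul(Z, SSZ)), SSZ))
  [4] S(add(SZ, mul(add(SZ, mul(Z, SSZ)), SSZ)))
  [5] S(S(add(Z, mul(add(SZ, mul(Z, SSZ)), SSZ))))
  [6] S(S(mul(add(SZ, mul(Z, SSZ)), SSZ)))
  [7] S(S(mul(S(add(Z, mul(Z, SSZ))), SSZ)))
  [8] S(S(add(SSZ, mul(add(Z, mul(Z, SSZ)), SSZ))))
  [9] S(S(S(add(SZ, mul(add(Z, mul(Z, SSZ)), SSZ)))))
  [10] S(S(S(S(add(Z, mul(add(Z, mul(Z, SSZ)), SSZ))))))
  [11] S(S(S(S(mul(add(Z, mul(Z, SSZ)), SSZ)))))
  [12] S(S(S(S(mul(mul(Z, SSZ), SSZ)))))
  [13] S(S(S(S(mul(Z, SSZ)))))
  [14] S^4(Z)

Answer: YES — reaches normal form S^4(Z) in 14 ≤ 15 steps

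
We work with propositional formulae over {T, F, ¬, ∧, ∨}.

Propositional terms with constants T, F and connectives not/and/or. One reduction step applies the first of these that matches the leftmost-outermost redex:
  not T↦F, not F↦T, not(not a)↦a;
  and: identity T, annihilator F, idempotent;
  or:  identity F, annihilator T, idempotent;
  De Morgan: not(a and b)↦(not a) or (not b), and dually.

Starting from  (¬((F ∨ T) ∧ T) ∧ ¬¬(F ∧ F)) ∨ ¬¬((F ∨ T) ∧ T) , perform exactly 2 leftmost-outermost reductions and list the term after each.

Answer: after 2 steps: (((¬F ∧ ¬T) ∨ ¬T) ∧ ¬¬(F ∧ F)) ∨ ¬¬((F ∨ T) ∧ T)

Reduction:
  start: (¬((F ∨ T) ∧ T) ∧ ¬¬(F ∧ F)) ∨ ¬¬((F ∨ T) ∧ T)
  step 1: ((¬(F ∨ T) ∨ ¬T) ∧ ¬¬(F ∧ F)) ∨ ¬¬((F ∨ T) ∧ T)
  step 2: (((¬F ∧ ¬T) ∨ ¬T) ∧ ¬¬(F ∧ F)) ∨ ¬¬((F ∨ T) ∧ T)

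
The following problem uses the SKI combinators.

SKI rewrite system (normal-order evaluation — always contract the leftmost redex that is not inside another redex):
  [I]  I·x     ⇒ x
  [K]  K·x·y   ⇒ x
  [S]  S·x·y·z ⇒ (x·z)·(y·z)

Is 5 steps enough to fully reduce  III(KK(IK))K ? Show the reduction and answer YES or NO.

Answer: YES — reaches normal form KK in 4 ≤ 5 steps

Working:
  start: III(KK(IK))K
  step 1: II(KK(IK))K
  step 2: I(KK(IK))K
  step 3: KK(IK)K
  step 4: KK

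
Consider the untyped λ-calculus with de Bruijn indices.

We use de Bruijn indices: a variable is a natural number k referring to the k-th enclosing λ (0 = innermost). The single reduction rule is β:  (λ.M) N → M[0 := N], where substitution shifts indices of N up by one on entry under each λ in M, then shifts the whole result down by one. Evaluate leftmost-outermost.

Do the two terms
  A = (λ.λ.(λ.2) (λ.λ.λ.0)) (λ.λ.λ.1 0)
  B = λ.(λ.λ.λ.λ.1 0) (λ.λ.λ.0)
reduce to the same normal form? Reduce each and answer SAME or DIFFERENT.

Answer: SAME — A ⇓ λ.λ.λ.λ.1 0, B ⇓ λ.λ.λ.λ.1 0

Working:
Term A:
  start: (λ.λ.(λ.2) (λ.λ.λ.0)) (λ.λ.λ.1 0)
  [1] λ.(λ.λ.λ.λ.1 0) (λ.λ.λ.0)
  [2] λ.λ.λ.λ.1 0

Term B:
  start: λ.(λ.λ.λ.λ.1 0) (λ.λ.λ.0)
  [1] λ.λ.λ.λ.1 0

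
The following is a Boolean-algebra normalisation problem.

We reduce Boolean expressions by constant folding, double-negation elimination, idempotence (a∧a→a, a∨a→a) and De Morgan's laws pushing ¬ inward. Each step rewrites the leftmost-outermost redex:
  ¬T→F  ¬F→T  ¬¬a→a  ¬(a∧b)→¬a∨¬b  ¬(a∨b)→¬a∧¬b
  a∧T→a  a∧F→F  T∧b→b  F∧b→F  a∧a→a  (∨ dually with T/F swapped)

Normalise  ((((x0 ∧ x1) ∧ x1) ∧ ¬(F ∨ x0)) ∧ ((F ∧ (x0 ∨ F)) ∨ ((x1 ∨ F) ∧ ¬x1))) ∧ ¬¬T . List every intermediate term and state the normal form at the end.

Answer: normal form = (((x0 ∧ x1) ∧ x1) ∧ ¬x0) ∧ (x1 ∧ ¬x1)  (in 8 steps)

Reduction:
  start: ((((x0 ∧ x1) ∧ x1) ∧ ¬(F ∨ x0)) ∧ ((F ∧ (x0 ∨ F)) ∨ ((x1 ∨ F) ∧ ¬x1))) ∧ ¬¬T
  [1] ((((x0 ∧ x1) ∧ x1) ∧ (¬F ∧ ¬x0)) ∧ ((F ∧ (x0 ∨ F)) ∨ ((x1 ∨ F) ∧ ¬x1))) ∧ ¬¬T
  [2] ((((x0 ∧ x1) ∧ x1) ∧ (T ∧ ¬x0)) ∧ ((F ∧ (x0 ∨ F)) ∨ ((x1 ∨ F) ∧ ¬x1))) ∧ ¬¬T
  [3] ((((x0 ∧ x1) ∧ x1) ∧ ¬x0) ∧ ((F ∧ (x0 ∨ F)) ∨ ((x1 ∨ F) ∧ ¬x1))) ∧ ¬¬T
  [4] ((((x0 ∧ x1) ∧ x1) ∧ ¬x0) ∧ (F ∨ ((x1 ∨ F) ∧ ¬x1))) ∧ ¬¬T
  [5] ((((x0 ∧ x1) ∧ x1) ∧ ¬x0) ∧ ((x1 ∨ F) ∧ ¬x1)) ∧ ¬¬T
  [6] ((((x0 ∧ x1) ∧ x1) ∧ ¬x0) ∧ (x1 ∧ ¬x1)) ∧ ¬¬T
  [7] ((((x0 ∧ x1) ∧ x1) ∧ ¬x0) ∧ (x1 ∧ ¬x1)) ∧ T
  [8] (((x0 ∧ x1) ∧ x1) ∧ ¬x0) ∧ (x1 ∧ ¬x1)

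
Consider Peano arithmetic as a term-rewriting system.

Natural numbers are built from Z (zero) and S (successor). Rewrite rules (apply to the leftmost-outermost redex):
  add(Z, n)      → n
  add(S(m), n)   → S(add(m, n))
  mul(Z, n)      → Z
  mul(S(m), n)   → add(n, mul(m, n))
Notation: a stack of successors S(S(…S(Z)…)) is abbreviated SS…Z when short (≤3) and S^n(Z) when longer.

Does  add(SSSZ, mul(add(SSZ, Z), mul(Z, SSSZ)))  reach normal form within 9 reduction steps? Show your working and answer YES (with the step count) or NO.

  start: add(SSSZ, mul(add(SSZ, Z), mul(Z, SSSZ)))
  step 1: S(add(SSZ, mul(add(SSZ, Z), mul(Z, SSSZ))))
  step 2: S(S(add(SZ, mul(add(SSZ, Z), mul(Z, SSSZ)))))
  step 3: S(S(S(add(Z, mul(add(SSZ, Z), mul(Z, SSSZ))))))
  step 4: S(S(S(mul(add(SSZ, Z), mul(Z, SSSZ)))))
  step 5: S(S(S(mul(S(add(SZ, Z)), mul(Z, SSSZ)))))
  step 6: S(S(S(add(mul(Z, SSSZ), mul(add(SZ, Z), mul(Z, SSSZ))))))
  step 7: S(S(S(add(Z, mul(add(SZ, Z), mul(Z, SSSZ))))))
  step 8: S(S(S(mul(add(SZ, Z), mul(Z, SSSZ)))))
  step 9: S(S(S(mul(S(add(Z, Z)), mul(Z, SSSZ)))))

Answer: NO — after 9 steps the term is S(S(S(mul(S(add(Z, Z)), mul(Z, SSSZ))))), not yet normal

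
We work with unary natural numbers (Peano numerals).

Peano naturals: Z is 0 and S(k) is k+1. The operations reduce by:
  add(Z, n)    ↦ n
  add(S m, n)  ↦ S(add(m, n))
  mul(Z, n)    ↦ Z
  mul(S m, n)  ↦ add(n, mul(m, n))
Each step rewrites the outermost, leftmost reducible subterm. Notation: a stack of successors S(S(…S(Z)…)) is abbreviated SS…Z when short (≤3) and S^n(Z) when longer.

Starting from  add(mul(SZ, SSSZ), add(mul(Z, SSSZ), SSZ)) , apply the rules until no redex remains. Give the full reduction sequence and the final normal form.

Answer: normal form = S^5(Z)  (in 12 steps)

Reduction:
  start: add(mul(SZ, SSSZ), add(mul(Z, SSSZ), SSZ))
  [1] add(add(SSSZ, mul(Z, SSSZ)), add(mul(Z, SSSZ), SSZ))
  [2] add(S(add(SSZ, mul(Z, SSSZ))), add(mul(Z, SSSZ), SSZ))
  [3] S(add(add(SSZ, mul(Z, SSSZ)), add(mul(Z, SSSZ), SSZ)))
  [4] S(add(S(add(SZ, mul(Z, SSSZ))), add(mul(Z, SSSZ), SSZ)))
  [5] S(S(add(add(SZ, mul(Z, SSSZ)), add(mul(Z, SSSZ), SSZ))))
  [6] S(S(add(S(add(Z, mul(Z, SSSZ))), add(mul(Z, SSSZ), SSZ))))
  [7] S(S(S(add(add(Z, mul(Z, SSSZ)), add(mul(Z, SSSZ), SSZ)))))
  [8] S(S(S(add(mul(Z, SSSZ), add(mul(Z, SSSZ), SSZ)))))
  [9] S(S(S(add(Z, add(mul(Z, SSSZ), SSZ)))))
  [10] S(S(S(add(mul(Z, SSSZ), SSZ))))
  [11] S(S(S(add(Z, SSZ))))
  [12] S^5(Z)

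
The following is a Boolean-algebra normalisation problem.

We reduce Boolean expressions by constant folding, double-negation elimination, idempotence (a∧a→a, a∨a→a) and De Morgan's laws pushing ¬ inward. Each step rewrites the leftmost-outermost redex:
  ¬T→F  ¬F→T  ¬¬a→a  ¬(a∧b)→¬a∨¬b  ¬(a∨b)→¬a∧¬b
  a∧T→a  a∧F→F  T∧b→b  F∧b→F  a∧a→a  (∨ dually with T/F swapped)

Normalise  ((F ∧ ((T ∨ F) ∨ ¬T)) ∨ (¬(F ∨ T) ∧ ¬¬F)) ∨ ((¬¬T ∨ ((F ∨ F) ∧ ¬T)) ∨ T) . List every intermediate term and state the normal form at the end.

Answer: normal form = T  (in 9 steps)

Working:
  start: ((F ∧ ((T ∨ F) ∨ ¬T)) ∨ (¬(F ∨ T) ∧ ¬¬F)) ∨ ((¬¬T ∨ ((F ∨ F) ∧ ¬T)) ∨ T)
  step 1: (F ∨ (¬(F ∨ T) ∧ ¬¬F)) ∨ ((¬¬T ∨ ((F ∨ F) ∧ ¬T)) ∨ T)
  step 2: (¬(F ∨ T) ∧ ¬¬F) ∨ ((¬¬T ∨ ((F ∨ F) ∧ ¬T)) ∨ T)
  step 3: ((¬F ∧ ¬T) ∧ ¬¬F) ∨ ((¬¬T ∨ ((F ∨ F) ∧ ¬T)) ∨ T)
  step 4: ((T ∧ ¬T) ∧ ¬¬F) ∨ ((¬¬T ∨ ((F ∨ F) ∧ ¬T)) ∨ T)
  step 5: (¬T ∧ ¬¬F) ∨ ((¬¬T ∨ ((F ∨ F) ∧ ¬T)) ∨ T)
  step 6: (F ∧ ¬¬F) ∨ ((¬¬T ∨ ((F ∨ F) ∧ ¬T)) ∨ T)
  step 7: F ∨ ((¬¬T ∨ ((F ∨ F) ∧ ¬T)) ∨ T)
  step 8: (¬¬T ∨ ((F ∨ F) ∧ ¬T)) ∨ T
  step 9: T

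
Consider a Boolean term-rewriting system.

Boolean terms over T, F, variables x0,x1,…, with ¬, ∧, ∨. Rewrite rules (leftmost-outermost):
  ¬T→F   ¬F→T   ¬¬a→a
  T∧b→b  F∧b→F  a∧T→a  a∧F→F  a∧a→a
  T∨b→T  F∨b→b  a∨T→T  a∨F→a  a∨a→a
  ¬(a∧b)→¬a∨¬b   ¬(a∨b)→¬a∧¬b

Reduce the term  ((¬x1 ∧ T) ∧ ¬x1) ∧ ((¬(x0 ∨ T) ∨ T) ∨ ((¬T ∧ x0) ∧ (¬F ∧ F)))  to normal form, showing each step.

Answer: normal form = ¬x1  (in 5 steps)

Reduction:
  start: ((¬x1 ∧ T) ∧ ¬x1) ∧ ((¬(x0 ∨ T) ∨ T) ∨ ((¬T ∧ x0) ∧ (¬F ∧ F)))
  step 1: (¬x1 ∧ ¬x1) ∧ ((¬(x0 ∨ T) ∨ T) ∨ ((¬T ∧ x0) ∧ (¬F ∧ F)))
  step 2: ¬x1 ∧ ((¬(x0 ∨ T) ∨ T) ∨ ((¬T ∧ x0) ∧ (¬F ∧ F)))
  step 3: ¬x1 ∧ (T ∨ ((¬T ∧ x0) ∧ (¬F ∧ F)))
  step 4: ¬x1 ∧ T
  step 5: ¬x1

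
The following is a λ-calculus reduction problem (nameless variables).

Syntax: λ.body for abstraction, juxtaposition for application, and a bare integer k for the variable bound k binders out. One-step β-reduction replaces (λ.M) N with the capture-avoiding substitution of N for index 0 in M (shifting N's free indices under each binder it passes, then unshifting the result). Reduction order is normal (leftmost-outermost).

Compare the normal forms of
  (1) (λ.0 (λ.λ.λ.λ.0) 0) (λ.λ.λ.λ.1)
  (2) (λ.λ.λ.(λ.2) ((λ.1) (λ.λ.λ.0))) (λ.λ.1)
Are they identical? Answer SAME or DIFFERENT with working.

Answer: SAME — A ⇓ λ.λ.1, B ⇓ λ.λ.1

Working:
Term A:
  start: (λ.0 (λ.λ.λ.λ.0) 0) (λ.λ.λ.λ.1)
  step 1: (λ.λ.λ.λ.1) (λ.λ.λ.λ.0) (λ.λ.λ.λ.1)
  step 2: (λ.λ.λ.1) (λ.λ.λ.λ.1)
  step 3: λ.λ.1

Term B:
  start: (λ.λ.λ.(λ.2) ((λ.1) (λ.λ.λ.0))) (λ.λ.1)
  step 1: λ.λ.(λ.2) ((λ.1) (λ.λ.λ.0))
  step 2: λ.λ.1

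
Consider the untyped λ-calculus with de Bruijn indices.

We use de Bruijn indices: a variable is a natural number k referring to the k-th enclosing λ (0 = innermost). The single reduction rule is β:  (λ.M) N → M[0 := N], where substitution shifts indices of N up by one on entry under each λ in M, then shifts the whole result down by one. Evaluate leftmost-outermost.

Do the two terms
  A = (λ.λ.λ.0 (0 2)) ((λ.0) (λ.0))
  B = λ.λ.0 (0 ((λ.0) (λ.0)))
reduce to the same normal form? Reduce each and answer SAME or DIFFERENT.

Answer: SAME — A ⇓ λ.λ.0 (0 (λ.0)), B ⇓ λ.λ.0 (0 (λ.0))

Reduction:
Term A:
  start: (λ.λ.λ.0 (0 2)) ((λ.0) (λ.0))
  [1] λ.λ.0 (0 ((λ.0) (λ.0)))
  [2] λ.λ.0 (0 (λ.0))

Term B:
  start: λ.λ.0 (0 ((λ.0) (λ.0)))
  [1] λ.λ.0 (0 (λ.0))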